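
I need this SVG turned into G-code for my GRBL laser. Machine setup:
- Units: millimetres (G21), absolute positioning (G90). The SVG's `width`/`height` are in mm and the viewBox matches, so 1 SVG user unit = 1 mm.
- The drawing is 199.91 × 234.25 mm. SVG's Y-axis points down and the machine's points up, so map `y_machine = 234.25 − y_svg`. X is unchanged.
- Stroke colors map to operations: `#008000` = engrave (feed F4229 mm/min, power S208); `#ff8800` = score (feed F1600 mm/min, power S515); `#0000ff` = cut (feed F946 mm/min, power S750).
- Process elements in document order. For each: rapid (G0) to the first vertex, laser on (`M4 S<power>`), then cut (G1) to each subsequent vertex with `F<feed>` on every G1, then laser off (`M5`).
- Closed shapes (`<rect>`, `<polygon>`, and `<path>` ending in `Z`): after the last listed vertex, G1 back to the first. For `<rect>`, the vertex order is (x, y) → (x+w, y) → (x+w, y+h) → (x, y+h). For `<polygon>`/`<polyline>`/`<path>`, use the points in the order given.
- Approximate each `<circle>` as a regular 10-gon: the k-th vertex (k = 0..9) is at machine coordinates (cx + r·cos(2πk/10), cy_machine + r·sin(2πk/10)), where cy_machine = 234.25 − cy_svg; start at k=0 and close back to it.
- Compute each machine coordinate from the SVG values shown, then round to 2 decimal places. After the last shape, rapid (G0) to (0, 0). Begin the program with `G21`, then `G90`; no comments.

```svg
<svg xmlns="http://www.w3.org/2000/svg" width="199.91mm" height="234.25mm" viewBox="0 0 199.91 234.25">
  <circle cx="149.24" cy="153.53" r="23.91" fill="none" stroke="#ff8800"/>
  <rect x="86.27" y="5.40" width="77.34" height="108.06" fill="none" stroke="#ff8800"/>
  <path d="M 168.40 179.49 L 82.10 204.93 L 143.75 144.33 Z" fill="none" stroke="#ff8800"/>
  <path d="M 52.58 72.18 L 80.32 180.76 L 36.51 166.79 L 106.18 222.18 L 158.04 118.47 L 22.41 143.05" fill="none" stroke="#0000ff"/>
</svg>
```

Since the viewBox matches the mm dimensions, user units are millimetres directly. The only transform is the Y-flip y_m = 234.25 − y_svg.

Shape 1 is a circle drawn with `<circle>`. Its stroke #ff8800 means score at S515, F1600. After flipping Y the toolpath is (173.15,80.72) → (168.58,94.77) → (156.63,103.46) → (141.85,103.46) → (129.90,94.77) → (125.33,80.72) → (129.90,66.67) → (141.85,57.98) → (156.63,57.98) → (168.58,66.67) → (173.15,80.72), returning to the start.

Shape 2 is a rectangle drawn with `<rect>`. Its stroke #ff8800 means score at S515, F1600. After flipping Y the toolpath is (86.27,228.85) → (163.61,228.85) → (163.61,120.79) → (86.27,120.79) → (86.27,228.85), returning to the start.

Shape 3 is a closed polygon drawn with `<path>`. Its stroke #ff8800 means score at S515, F1600. After flipping Y the toolpath is (168.40,54.76) → (82.10,29.32) → (143.75,89.92) → (168.40,54.76), returning to the start.

Shape 4 is a open polyline drawn with `<path>`. Its stroke #0000ff means cut at S750, F946. After flipping Y the toolpath is (52.58,162.07) → (80.32,53.49) → (36.51,67.46) → (106.18,12.07) → (158.04,115.78) → (22.41,91.20).

G21
G90
G0 X173.15 Y80.72
M4 S515
G1 X168.58 Y94.77 F1600
G1 X156.63 Y103.46 F1600
G1 X141.85 Y103.46 F1600
G1 X129.90 Y94.77 F1600
G1 X125.33 Y80.72 F1600
G1 X129.90 Y66.67 F1600
G1 X141.85 Y57.98 F1600
G1 X156.63 Y57.98 F1600
G1 X168.58 Y66.67 F1600
G1 X173.15 Y80.72 F1600
M5
G0 X86.27 Y228.85
M4 S515
G1 X163.61 Y228.85 F1600
G1 X163.61 Y120.79 F1600
G1 X86.27 Y120.79 F1600
G1 X86.27 Y228.85 F1600
M5
G0 X168.40 Y54.76
M4 S515
G1 X82.10 Y29.32 F1600
G1 X143.75 Y89.92 F1600
G1 X168.40 Y54.76 F1600
M5
G0 X52.58 Y162.07
M4 S750
G1 X80.32 Y53.49 F946
G1 X36.51 Y67.46 F946
G1 X106.18 Y12.07 F946
G1 X158.04 Y115.78 F946
G1 X22.41 Y91.20 F946
M5
G0 X0.00 Y0.00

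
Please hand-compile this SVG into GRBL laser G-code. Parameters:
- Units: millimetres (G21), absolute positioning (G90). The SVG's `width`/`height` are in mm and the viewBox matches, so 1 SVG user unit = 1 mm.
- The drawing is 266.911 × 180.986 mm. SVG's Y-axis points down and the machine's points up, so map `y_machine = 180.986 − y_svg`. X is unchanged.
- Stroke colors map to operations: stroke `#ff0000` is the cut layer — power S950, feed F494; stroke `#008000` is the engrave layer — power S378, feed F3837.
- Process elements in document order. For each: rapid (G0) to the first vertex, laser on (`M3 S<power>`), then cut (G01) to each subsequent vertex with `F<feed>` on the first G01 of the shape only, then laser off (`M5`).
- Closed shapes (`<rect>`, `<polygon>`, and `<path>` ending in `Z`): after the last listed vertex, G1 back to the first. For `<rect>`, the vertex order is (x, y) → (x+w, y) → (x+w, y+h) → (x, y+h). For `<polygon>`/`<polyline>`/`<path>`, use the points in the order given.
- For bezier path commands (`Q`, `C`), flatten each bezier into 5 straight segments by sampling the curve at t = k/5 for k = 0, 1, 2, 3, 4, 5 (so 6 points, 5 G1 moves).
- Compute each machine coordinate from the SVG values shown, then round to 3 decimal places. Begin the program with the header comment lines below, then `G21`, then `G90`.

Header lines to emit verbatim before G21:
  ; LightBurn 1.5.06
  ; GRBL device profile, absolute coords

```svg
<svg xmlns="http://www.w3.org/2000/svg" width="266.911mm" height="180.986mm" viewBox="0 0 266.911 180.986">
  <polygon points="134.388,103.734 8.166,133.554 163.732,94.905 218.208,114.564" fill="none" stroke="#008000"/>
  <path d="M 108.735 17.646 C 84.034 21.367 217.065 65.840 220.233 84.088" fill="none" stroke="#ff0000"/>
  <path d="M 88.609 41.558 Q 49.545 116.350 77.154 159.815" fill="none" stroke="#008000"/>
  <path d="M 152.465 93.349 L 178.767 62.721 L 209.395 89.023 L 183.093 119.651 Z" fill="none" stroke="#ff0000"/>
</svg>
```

viewBox `0 0 266.911 180.986` with mm width/height → 1 unit = 1 mm. Flip: y_m = 180.986 − y_svg.

**Shape 1** — `<polygon>` closed polygon, stroke `#008000` → engrave (S378, F3837). Machine vertices: (134.388,77.252) → (8.166,47.432) → (163.732,86.081) → (218.208,66.422) → (134.388,77.252). Closed: final G1 returns to the first vertex.

**Shape 2** — `<path>` cubic bezier, stroke `#ff0000` → cut (S950, F494). Control points (SVG): P0=(108.735,17.646), P1=(84.034,21.367), P2=(217.065,65.840), P3=(220.233,84.088); sampled at t=k/5. Machine vertices: (108.735,163.340) → (110.541,156.753) → (136.399,143.600) → (172.503,127.097) → (205.049,110.458) → (220.233,96.898). Open path.

**Shape 3** — `<path>` quadratic bezier, stroke `#008000` → engrave (S378, F3837). Control points (SVG): P0=(88.609,41.558), P1=(49.545,116.350), P2=(77.154,159.815); sampled at t=k/5. Machine vertices: (88.609,139.428) → (75.650,110.764) → (68.025,84.607) → (65.734,60.955) → (68.777,39.810) → (77.154,21.171). Open path.

**Shape 4** — `<path>` regular polygon, stroke `#ff0000` → cut (S950, F494). Machine vertices: (152.465,87.637) → (178.767,118.265) → (209.395,91.963) → (183.093,61.335) → (152.465,87.637). Closed: final G1 returns to the first vertex.

; LightBurn 1.5.06
; GRBL device profile, absolute coords
G21
G90
G0 X134.388 Y77.252
M3 S378
G01 X8.166 Y47.432 F3837
G01 X163.732 Y86.081
G01 X218.208 Y66.422
G01 X134.388 Y77.252
M5
G0 X108.735 Y163.340
M3 S950
G01 X110.541 Y156.753 F494
G01 X136.399 Y143.600
G01 X172.503 Y127.097
G01 X205.049 Y110.458
G01 X220.233 Y96.898
M5
G0 X88.609 Y139.428
M3 S378
G01 X75.650 Y110.764 F3837
G01 X68.025 Y84.607
G01 X65.734 Y60.955
G01 X68.777 Y39.810
G01 X77.154 Y21.171
M5
G0 X152.465 Y87.637
M3 S950
G01 X178.767 Y118.265 F494
G01 X209.395 Y91.963
G01 X183.093 Y61.335
G01 X152.465 Y87.637
M5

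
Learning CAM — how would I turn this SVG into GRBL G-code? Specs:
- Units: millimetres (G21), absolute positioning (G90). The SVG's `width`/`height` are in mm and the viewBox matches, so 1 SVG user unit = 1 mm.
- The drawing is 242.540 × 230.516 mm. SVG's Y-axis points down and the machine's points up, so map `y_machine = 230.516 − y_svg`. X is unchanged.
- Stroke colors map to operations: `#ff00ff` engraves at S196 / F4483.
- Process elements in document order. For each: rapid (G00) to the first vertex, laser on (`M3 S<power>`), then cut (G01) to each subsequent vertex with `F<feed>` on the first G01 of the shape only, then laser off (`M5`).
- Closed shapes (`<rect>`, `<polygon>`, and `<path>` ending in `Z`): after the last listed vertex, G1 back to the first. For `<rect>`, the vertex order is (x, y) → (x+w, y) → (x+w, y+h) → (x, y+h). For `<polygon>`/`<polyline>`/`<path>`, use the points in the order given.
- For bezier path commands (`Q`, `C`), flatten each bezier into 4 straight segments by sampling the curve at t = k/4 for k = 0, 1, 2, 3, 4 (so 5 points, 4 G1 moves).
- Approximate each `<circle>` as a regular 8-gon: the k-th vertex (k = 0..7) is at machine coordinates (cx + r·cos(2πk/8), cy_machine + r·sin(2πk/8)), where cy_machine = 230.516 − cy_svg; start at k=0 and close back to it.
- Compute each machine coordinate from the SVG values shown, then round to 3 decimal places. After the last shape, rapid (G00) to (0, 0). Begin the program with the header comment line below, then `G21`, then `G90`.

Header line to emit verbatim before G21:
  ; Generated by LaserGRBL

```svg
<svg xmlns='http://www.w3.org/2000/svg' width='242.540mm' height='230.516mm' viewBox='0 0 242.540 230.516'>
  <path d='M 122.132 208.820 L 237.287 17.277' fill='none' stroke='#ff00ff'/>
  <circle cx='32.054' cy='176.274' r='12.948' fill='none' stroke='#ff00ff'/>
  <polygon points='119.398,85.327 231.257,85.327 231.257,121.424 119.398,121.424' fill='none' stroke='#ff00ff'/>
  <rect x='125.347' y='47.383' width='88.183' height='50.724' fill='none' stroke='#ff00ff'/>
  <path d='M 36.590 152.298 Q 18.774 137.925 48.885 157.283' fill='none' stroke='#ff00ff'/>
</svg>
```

1 u = 1 mm; y_m = 230.516 − y.

[1] `<path>` line segment, #ff00ff→engrave S196 F4483: (122.132,21.696) → (237.287,213.239)

[2] `<circle>` circle, #ff00ff→engrave S196 F4483: (45.002,54.242) → (41.210,63.398) → (32.054,67.190) → (22.898,63.398) → (19.106,54.242) → (22.898,45.086) → (32.054,41.294) → (41.210,45.086) → (45.002,54.242) (closed)

[3] `<polygon>` rectangle, #ff00ff→engrave S196 F4483: (119.398,145.189) → (231.257,145.189) → (231.257,109.092) → (119.398,109.092) → (119.398,145.189) (closed)

[4] `<rect>` rectangle, #ff00ff→engrave S196 F4483: (125.347,183.133) → (213.530,183.133) → (213.530,132.409) → (125.347,132.409) → (125.347,183.133) (closed)

[5] `<path>` quadratic bezier, #ff00ff→engrave S196 F4483: (36.590,78.218) → (30.677,83.296) → (30.756,84.158) → (36.825,80.804) → (48.885,73.233)

; Generated by LaserGRBL
G21
G90
G00 X122.132 Y21.696
M3 S196
G01 X237.287 Y213.239 F4483
M5
G00 X45.002 Y54.242
M3 S196
G01 X41.210 Y63.398 F4483
G01 X32.054 Y67.190
G01 X22.898 Y63.398
G01 X19.106 Y54.242
G01 X22.898 Y45.086
G01 X32.054 Y41.294
G01 X41.210 Y45.086
G01 X45.002 Y54.242
M5
G00 X119.398 Y145.189
M3 S196
G01 X231.257 Y145.189 F4483
G01 X231.257 Y109.092
G01 X119.398 Y109.092
G01 X119.398 Y145.189
M5
G00 X125.347 Y183.133
M3 S196
G01 X213.530 Y183.133 F4483
G01 X213.530 Y132.409
G01 X125.347 Y132.409
G01 X125.347 Y183.133
M5
G00 X36.590 Y78.218
M3 S196
G01 X30.677 Y83.296 F4483
G01 X30.756 Y84.158
G01 X36.825 Y80.804
G01 X48.885 Y73.233
M5
G00 X0.000 Y0.000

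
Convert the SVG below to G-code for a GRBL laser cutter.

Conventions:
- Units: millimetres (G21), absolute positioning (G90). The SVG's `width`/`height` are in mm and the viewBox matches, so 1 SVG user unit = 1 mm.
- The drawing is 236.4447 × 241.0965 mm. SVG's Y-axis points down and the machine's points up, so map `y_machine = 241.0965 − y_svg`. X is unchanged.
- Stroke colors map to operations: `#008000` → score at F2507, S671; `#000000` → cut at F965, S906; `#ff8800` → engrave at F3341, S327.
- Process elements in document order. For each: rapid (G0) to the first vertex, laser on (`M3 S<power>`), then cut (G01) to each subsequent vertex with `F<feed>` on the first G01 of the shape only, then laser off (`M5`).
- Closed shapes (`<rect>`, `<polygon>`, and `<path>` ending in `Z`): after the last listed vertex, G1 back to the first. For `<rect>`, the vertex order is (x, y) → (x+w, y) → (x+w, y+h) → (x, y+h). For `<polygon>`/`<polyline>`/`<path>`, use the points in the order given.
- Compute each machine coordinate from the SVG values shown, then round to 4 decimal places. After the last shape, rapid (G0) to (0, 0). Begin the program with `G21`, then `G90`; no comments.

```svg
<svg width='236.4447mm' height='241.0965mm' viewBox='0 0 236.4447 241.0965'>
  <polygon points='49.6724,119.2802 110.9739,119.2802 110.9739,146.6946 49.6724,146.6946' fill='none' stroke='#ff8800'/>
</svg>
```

Since the viewBox matches the mm dimensions, user units are millimetres directly. The only transform is the Y-flip y_m = 241.0965 − y_svg.

Shape 1 is a rectangle drawn with `<polygon>`. Its stroke #ff8800 means engrave at S327, F3341. After flipping Y the toolpath is (49.6724,121.8163) → (110.9739,121.8163) → (110.9739,94.4019) → (49.6724,94.4019) → (49.6724,121.8163), returning to the start.

G21
G90
G0 X49.6724 Y121.8163
M3 S327
G01 X110.9739 Y121.8163 F3341
G01 X110.9739 Y94.4019
G01 X49.6724 Y94.4019
G01 X49.6724 Y121.8163
M5
G0 X0.0000 Y0.0000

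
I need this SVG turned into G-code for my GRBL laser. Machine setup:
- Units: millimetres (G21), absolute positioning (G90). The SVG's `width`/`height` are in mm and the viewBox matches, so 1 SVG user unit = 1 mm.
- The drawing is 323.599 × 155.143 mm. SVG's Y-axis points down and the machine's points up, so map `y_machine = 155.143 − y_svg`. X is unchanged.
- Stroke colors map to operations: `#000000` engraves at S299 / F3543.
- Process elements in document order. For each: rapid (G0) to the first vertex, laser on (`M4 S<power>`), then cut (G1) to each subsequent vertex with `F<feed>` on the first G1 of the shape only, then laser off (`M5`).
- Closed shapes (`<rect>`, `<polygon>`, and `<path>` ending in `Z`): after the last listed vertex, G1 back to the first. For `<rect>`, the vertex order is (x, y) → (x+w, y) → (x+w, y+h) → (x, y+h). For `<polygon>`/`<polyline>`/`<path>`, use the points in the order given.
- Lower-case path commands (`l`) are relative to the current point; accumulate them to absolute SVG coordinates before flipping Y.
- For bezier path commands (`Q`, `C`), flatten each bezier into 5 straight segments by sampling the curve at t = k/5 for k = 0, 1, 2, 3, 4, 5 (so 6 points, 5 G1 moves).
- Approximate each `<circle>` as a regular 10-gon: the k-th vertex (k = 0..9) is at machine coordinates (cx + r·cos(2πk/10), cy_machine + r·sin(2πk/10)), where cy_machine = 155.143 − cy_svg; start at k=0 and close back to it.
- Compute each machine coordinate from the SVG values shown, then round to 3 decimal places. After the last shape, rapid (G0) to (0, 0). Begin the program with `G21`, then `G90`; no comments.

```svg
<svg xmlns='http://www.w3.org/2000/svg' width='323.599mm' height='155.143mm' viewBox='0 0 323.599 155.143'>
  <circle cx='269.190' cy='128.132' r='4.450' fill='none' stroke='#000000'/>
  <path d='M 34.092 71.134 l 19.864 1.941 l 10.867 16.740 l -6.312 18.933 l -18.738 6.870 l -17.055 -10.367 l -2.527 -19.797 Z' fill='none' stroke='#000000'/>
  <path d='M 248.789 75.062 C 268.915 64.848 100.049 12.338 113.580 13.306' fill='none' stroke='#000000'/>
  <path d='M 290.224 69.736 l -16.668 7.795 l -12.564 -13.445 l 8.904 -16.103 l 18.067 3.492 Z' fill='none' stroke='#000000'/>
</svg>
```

G21
G90
G0 X273.640 Y27.011
M4 S299
G1 X272.790 Y29.627 F3543
G1 X270.565 Y31.243
G1 X267.815 Y31.243
G1 X265.590 Y29.627
G1 X264.740 Y27.011
G1 X265.590 Y24.395
G1 X267.815 Y22.779
G1 X270.565 Y22.779
G1 X272.790 Y24.395
G1 X273.640 Y27.011
M5
G0 X34.092 Y84.009
M4 S299
G1 X53.956 Y82.068 F3543
G1 X64.823 Y65.328
G1 X58.511 Y46.395
G1 X39.773 Y39.525
G1 X22.718 Y49.892
G1 X20.191 Y69.689
G1 X34.092 Y84.009
M5
G0 X248.789 Y80.081
M4 S299
G1 X241.157 Y90.519 F3543
G1 X205.993 Y106.510
G1 X161.124 Y123.459
G1 X124.378 Y136.767
G1 X113.580 Y141.837
M5
G0 X290.224 Y85.407
M4 S299
G1 X273.556 Y77.612 F3543
G1 X260.992 Y91.057
G1 X269.896 Y107.160
G1 X287.963 Y103.668
G1 X290.224 Y85.407
M5
G0 X0.000 Y0.000

viewBox `0 0 323.599 155.143` with mm width/height → 1 unit = 1 mm. Flip: y_m = 155.143 − y_svg.

**Shape 1** — `<circle>` circle, stroke `#000000` → engrave (S299, F3543). Machine vertices: (273.640,27.011) → (272.790,29.627) → (270.565,31.243) → (267.815,31.243) → (265.590,29.627) → (264.740,27.011) → (265.590,24.395) → (267.815,22.779) → (270.565,22.779) → (272.790,24.395) → (273.640,27.011). Closed: final G1 returns to the first vertex.

**Shape 2** — `<path>` regular polygon, stroke `#000000` → engrave (S299, F3543). Machine vertices: (34.092,84.009) → (53.956,82.068) → (64.823,65.328) → (58.511,46.395) → (39.773,39.525) → (22.718,49.892) → (20.191,69.689) → (34.092,84.009). Closed: final G1 returns to the first vertex.

**Shape 3** — `<path>` cubic bezier, stroke `#000000` → engrave (S299, F3543). Control points (SVG): P0=(248.789,75.062), P1=(268.915,64.848), P2=(100.049,12.338), P3=(113.580,13.306); sampled at t=k/5. Machine vertices: (248.789,80.081) → (241.157,90.519) → (205.993,106.510) → (161.124,123.459) → (124.378,136.767) → (113.580,141.837). Open path.

**Shape 4** — `<path>` regular polygon, stroke `#000000` → engrave (S299, F3543). Machine vertices: (290.224,85.407) → (273.556,77.612) → (260.992,91.057) → (269.896,107.160) → (287.963,103.668) → (290.224,85.407). Closed: final G1 returns to the first vertex.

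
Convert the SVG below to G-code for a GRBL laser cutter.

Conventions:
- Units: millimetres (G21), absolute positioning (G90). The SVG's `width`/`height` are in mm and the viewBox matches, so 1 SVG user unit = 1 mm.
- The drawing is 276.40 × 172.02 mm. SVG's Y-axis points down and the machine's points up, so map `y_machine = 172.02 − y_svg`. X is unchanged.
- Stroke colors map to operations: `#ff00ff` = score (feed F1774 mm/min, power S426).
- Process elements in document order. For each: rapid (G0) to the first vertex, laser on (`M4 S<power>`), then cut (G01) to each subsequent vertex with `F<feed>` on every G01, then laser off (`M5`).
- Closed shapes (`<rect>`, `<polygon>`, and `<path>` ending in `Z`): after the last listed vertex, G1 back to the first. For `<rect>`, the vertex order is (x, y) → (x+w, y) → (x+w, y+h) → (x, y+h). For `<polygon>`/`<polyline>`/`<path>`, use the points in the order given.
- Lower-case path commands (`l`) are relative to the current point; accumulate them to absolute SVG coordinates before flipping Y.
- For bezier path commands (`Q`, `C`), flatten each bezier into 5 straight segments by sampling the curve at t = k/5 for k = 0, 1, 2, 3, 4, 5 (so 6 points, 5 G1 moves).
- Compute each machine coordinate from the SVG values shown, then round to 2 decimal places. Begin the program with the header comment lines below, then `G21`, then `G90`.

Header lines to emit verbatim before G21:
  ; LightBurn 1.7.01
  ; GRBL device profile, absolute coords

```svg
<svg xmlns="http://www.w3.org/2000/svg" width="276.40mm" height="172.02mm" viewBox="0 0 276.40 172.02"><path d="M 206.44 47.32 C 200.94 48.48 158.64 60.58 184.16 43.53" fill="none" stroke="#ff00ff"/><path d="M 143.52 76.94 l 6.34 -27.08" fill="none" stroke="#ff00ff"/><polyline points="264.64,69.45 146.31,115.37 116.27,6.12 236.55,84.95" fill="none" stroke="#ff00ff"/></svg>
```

; LightBurn 1.7.01
; GRBL device profile, absolute coords
G21
G90
G0 X206.44 Y124.70
M4 S426
G01 X199.56 Y123.01 F1774
G01 X188.87 Y120.62 F1774
G01 X179.39 Y119.46 F1774
G01 X176.15 Y121.44 F1774
G01 X184.16 Y128.49 F1774
M5
G0 X143.52 Y95.08
M4 S426
G01 X149.86 Y122.16 F1774
M5
G0 X264.64 Y102.57
M4 S426
G01 X146.31 Y56.65 F1774
G01 X116.27 Y165.90 F1774
G01 X236.55 Y87.07 F1774
M5

1 u = 1 mm; y_m = 172.02 − y.

[1] `<path>` cubic bezier, #ff00ff→score S426 F1774: (206.44,124.70) → (199.56,123.01) → (188.87,120.62) → (179.39,119.46) → (176.15,121.44) → (184.16,128.49)

[2] `<path>` line segment, #ff00ff→score S426 F1774: (143.52,95.08) → (149.86,122.16)

[3] `<polyline>` open polyline, #ff00ff→score S426 F1774: (264.64,102.57) → (146.31,56.65) → (116.27,165.90) → (236.55,87.07)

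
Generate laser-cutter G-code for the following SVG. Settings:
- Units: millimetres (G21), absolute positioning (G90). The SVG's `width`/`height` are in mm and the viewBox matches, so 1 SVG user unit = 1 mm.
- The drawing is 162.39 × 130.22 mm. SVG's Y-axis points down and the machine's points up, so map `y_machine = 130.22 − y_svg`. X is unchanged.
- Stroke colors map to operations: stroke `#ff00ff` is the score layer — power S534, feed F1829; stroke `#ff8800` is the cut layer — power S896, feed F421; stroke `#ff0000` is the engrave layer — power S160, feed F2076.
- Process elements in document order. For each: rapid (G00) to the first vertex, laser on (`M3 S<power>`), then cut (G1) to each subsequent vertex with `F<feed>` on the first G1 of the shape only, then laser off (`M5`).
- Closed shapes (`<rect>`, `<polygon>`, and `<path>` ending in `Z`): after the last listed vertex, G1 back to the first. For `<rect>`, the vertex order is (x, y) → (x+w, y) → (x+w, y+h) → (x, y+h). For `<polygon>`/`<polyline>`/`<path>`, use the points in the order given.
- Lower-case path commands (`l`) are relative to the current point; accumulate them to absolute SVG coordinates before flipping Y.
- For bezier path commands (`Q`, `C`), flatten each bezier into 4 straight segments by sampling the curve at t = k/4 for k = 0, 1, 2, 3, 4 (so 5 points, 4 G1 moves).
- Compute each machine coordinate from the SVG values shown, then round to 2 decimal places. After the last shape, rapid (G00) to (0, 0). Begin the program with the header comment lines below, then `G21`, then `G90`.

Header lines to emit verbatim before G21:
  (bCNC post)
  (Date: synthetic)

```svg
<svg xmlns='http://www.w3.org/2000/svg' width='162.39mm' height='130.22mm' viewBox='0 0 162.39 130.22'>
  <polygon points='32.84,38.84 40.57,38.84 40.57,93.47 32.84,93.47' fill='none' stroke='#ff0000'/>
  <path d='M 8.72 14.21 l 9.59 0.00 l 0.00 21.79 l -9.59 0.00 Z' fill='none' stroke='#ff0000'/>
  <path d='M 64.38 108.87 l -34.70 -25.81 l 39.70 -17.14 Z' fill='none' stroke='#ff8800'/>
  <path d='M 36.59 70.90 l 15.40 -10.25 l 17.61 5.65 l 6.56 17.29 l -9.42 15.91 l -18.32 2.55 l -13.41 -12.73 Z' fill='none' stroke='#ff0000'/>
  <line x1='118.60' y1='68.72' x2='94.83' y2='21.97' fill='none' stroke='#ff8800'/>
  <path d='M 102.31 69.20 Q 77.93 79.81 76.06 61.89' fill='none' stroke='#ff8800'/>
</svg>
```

1 u = 1 mm; y_m = 130.22 − y.

[1] `<polygon>` rectangle, #ff0000→engrave S160 F2076: (32.84,91.38) → (40.57,91.38) → (40.57,36.75) → (32.84,36.75) → (32.84,91.38) (closed)

[2] `<path>` rectangle, #ff0000→engrave S160 F2076: (8.72,116.01) → (18.31,116.01) → (18.31,94.22) → (8.72,94.22) → (8.72,116.01) (closed)

[3] `<path>` regular polygon, #ff8800→cut S896 F421: (64.38,21.35) → (29.68,47.16) → (69.38,64.30) → (64.38,21.35) (closed)

[4] `<path>` regular polygon, #ff0000→engrave S160 F2076: (36.59,59.32) → (51.99,69.57) → (69.60,63.92) → (76.16,46.63) → (66.74,30.72) → (48.42,28.17) → (35.01,40.90) → (36.59,59.32) (closed)

[5] `<line>` line segment, #ff8800→cut S896 F421: (118.60,61.50) → (94.83,108.25)

[6] `<path>` quadratic bezier, #ff8800→cut S896 F421: (102.31,61.02) → (91.53,57.50) → (83.56,57.54) → (78.40,61.15) → (76.06,68.33)

(bCNC post)
(Date: synthetic)
G21
G90
G00 X32.84 Y91.38
M3 S160
G1 X40.57 Y91.38 F2076
G1 X40.57 Y36.75
G1 X32.84 Y36.75
G1 X32.84 Y91.38
M5
G00 X8.72 Y116.01
M3 S160
G1 X18.31 Y116.01 F2076
G1 X18.31 Y94.22
G1 X8.72 Y94.22
G1 X8.72 Y116.01
M5
G00 X64.38 Y21.35
M3 S896
G1 X29.68 Y47.16 F421
G1 X69.38 Y64.30
G1 X64.38 Y21.35
M5
G00 X36.59 Y59.32
M3 S160
G1 X51.99 Y69.57 F2076
G1 X69.60 Y63.92
G1 X76.16 Y46.63
G1 X66.74 Y30.72
G1 X48.42 Y28.17
G1 X35.01 Y40.90
G1 X36.59 Y59.32
M5
G00 X118.60 Y61.50
M3 S896
G1 X94.83 Y108.25 F421
M5
G00 X102.31 Y61.02
M3 S896
G1 X91.53 Y57.50 F421
G1 X83.56 Y57.54
G1 X78.40 Y61.15
G1 X76.06 Y68.33
M5
G00 X0.00 Y0.00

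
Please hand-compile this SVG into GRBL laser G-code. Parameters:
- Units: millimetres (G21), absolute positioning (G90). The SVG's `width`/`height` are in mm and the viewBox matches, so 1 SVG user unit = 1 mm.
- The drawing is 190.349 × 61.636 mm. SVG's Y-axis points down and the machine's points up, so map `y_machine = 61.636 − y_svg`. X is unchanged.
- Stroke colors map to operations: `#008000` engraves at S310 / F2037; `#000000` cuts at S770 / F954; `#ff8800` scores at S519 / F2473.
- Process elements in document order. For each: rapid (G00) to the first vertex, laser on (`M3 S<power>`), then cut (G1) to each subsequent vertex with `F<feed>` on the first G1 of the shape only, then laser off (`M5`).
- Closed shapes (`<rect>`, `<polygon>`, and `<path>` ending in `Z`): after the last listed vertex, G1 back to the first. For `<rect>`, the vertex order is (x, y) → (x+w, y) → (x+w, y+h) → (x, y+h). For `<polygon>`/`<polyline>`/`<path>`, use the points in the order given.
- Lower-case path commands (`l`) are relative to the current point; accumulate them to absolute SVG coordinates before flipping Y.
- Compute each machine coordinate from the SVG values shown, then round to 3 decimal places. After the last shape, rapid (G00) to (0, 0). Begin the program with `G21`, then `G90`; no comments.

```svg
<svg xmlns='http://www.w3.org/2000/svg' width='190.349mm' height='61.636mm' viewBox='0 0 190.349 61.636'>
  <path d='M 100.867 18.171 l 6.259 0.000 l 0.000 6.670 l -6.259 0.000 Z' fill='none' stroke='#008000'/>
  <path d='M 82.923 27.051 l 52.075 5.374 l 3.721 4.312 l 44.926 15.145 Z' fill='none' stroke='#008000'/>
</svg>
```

G21
G90
G00 X100.867 Y43.465
M3 S310
G1 X107.126 Y43.465 F2037
G1 X107.126 Y36.795
G1 X100.867 Y36.795
G1 X100.867 Y43.465
M5
G00 X82.923 Y34.585
M3 S310
G1 X134.998 Y29.211 F2037
G1 X138.719 Y24.899
G1 X183.645 Y9.754
G1 X82.923 Y34.585
M5
G00 X0.000 Y0.000

viewBox `0 0 190.349 61.636` with mm width/height → 1 unit = 1 mm. Flip: y_m = 61.636 − y_svg.

**Shape 1** — `<path>` rectangle, stroke `#008000` → engrave (S310, F2037). Machine vertices: (100.867,43.465) → (107.126,43.465) → (107.126,36.795) → (100.867,36.795) → (100.867,43.465). Closed: final G1 returns to the first vertex.

**Shape 2** — `<path>` closed polygon, stroke `#008000` → engrave (S310, F2037). Machine vertices: (82.923,34.585) → (134.998,29.211) → (138.719,24.899) → (183.645,9.754) → (82.923,34.585). Closed: final G1 returns to the first vertex.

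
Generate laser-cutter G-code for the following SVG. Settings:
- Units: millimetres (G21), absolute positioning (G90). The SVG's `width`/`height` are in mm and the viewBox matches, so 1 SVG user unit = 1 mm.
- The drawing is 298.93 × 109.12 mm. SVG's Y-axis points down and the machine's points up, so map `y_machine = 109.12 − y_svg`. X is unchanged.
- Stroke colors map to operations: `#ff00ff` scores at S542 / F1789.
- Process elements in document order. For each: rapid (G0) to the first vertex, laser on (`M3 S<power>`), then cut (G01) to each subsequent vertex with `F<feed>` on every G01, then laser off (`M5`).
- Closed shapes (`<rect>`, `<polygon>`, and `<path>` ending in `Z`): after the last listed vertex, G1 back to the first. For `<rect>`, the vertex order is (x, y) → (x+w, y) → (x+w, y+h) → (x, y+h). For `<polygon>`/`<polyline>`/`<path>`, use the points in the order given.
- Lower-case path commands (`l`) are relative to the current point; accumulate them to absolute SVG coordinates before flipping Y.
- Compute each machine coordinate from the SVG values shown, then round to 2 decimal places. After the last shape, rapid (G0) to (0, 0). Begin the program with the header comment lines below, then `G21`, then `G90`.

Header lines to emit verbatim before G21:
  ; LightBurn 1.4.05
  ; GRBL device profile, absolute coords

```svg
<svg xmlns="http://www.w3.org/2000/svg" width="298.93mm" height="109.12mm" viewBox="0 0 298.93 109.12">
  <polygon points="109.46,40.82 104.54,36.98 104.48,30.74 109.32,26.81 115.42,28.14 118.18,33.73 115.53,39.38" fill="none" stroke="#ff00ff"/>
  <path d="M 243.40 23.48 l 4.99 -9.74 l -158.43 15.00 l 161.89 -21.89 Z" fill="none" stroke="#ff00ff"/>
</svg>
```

; LightBurn 1.4.05
; GRBL device profile, absolute coords
G21
G90
G0 X109.46 Y68.30
M3 S542
G01 X104.54 Y72.14 F1789
G01 X104.48 Y78.38 F1789
G01 X109.32 Y82.31 F1789
G01 X115.42 Y80.98 F1789
G01 X118.18 Y75.39 F1789
G01 X115.53 Y69.74 F1789
G01 X109.46 Y68.30 F1789
M5
G0 X243.40 Y85.64
M3 S542
G01 X248.39 Y95.38 F1789
G01 X89.96 Y80.38 F1789
G01 X251.85 Y102.27 F1789
G01 X243.40 Y85.64 F1789
M5
G0 X0.00 Y0.00

Since the viewBox matches the mm dimensions, user units are millimetres directly. The only transform is the Y-flip y_m = 109.12 − y_svg.

Shape 1 is a regular polygon drawn with `<polygon>`. Its stroke #ff00ff means score at S542, F1789. After flipping Y the toolpath is (109.46,68.30) → (104.54,72.14) → (104.48,78.38) → (109.32,82.31) → (115.42,80.98) → (118.18,75.39) → (115.53,69.74) → (109.46,68.30), returning to the start.

Shape 2 is a closed polygon drawn with `<path>`. Its stroke #ff00ff means score at S542, F1789. After flipping Y the toolpath is (243.40,85.64) → (248.39,95.38) → (89.96,80.38) → (251.85,102.27) → (243.40,85.64), returning to the start.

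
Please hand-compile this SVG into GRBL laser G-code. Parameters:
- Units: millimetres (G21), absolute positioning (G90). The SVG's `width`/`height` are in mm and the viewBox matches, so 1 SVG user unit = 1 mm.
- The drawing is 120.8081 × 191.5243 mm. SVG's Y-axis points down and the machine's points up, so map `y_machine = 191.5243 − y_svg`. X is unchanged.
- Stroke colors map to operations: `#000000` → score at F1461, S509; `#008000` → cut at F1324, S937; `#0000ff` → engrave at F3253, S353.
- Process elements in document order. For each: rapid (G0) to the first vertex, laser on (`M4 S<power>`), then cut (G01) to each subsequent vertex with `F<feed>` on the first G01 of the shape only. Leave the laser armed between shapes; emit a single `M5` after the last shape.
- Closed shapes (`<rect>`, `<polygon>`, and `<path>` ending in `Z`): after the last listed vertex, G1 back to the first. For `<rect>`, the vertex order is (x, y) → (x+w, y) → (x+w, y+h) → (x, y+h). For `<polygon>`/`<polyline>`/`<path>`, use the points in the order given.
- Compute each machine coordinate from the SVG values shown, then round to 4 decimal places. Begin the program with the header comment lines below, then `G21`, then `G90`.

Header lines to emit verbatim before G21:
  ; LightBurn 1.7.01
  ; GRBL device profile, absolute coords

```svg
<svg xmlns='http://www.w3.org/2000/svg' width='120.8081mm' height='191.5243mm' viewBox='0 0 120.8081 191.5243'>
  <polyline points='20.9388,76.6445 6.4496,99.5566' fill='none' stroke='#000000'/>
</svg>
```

; LightBurn 1.7.01
; GRBL device profile, absolute coords
G21
G90
G0 X20.9388 Y114.8798
M4 S509
G01 X6.4496 Y91.9677 F1461
M5

Since the viewBox matches the mm dimensions, user units are millimetres directly. The only transform is the Y-flip y_m = 191.5243 − y_svg.

Shape 1 is a line segment drawn with `<polyline>`. Its stroke #000000 means score at S509, F1461. After flipping Y the toolpath is (20.9388,114.8798) → (6.4496,91.9677).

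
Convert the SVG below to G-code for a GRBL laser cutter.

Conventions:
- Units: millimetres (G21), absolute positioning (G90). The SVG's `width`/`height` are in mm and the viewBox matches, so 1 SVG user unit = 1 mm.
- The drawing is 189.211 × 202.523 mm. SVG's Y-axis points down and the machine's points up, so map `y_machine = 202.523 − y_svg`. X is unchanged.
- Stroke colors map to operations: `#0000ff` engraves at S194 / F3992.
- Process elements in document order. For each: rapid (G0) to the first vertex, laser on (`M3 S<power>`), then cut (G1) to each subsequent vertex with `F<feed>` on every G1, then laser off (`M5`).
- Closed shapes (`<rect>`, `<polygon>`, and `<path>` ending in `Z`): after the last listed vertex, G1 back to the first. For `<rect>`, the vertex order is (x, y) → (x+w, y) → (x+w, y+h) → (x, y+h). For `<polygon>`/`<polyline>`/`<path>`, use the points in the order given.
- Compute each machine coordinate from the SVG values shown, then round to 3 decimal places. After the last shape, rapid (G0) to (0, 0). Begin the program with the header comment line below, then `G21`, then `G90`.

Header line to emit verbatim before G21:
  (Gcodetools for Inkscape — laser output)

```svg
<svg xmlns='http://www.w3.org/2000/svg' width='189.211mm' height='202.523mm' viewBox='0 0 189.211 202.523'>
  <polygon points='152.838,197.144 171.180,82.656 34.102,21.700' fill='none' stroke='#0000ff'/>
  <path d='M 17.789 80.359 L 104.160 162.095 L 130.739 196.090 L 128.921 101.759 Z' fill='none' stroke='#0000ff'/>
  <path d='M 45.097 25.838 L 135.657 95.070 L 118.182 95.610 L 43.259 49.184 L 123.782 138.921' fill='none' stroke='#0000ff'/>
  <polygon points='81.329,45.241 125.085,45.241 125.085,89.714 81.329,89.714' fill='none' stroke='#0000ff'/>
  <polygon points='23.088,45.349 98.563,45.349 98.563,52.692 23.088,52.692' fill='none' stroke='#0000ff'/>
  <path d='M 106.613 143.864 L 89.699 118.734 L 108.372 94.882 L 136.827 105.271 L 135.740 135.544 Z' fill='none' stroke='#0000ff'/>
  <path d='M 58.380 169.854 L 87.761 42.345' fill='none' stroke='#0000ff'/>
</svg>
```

1 u = 1 mm; y_m = 202.523 − y.

[1] `<polygon>` closed polygon, #0000ff→engrave S194 F3992: (152.838,5.379) → (171.180,119.867) → (34.102,180.823) → (152.838,5.379) (closed)

[2] `<path>` closed polygon, #0000ff→engrave S194 F3992: (17.789,122.164) → (104.160,40.428) → (130.739,6.433) → (128.921,100.764) → (17.789,122.164) (closed)

[3] `<path>` open polyline, #0000ff→engrave S194 F3992: (45.097,176.685) → (135.657,107.453) → (118.182,106.913) → (43.259,153.339) → (123.782,63.602)

[4] `<polygon>` rectangle, #0000ff→engrave S194 F3992: (81.329,157.282) → (125.085,157.282) → (125.085,112.809) → (81.329,112.809) → (81.329,157.282) (closed)

[5] `<polygon>` rectangle, #0000ff→engrave S194 F3992: (23.088,157.174) → (98.563,157.174) → (98.563,149.831) → (23.088,149.831) → (23.088,157.174) (closed)

[6] `<path>` regular polygon, #0000ff→engrave S194 F3992: (106.613,58.659) → (89.699,83.789) → (108.372,107.641) → (136.827,97.252) → (135.740,66.979) → (106.613,58.659) (closed)

[7] `<path>` line segment, #0000ff→engrave S194 F3992: (58.380,32.669) → (87.761,160.178)

(Gcodetools for Inkscape — laser output)
G21
G90
G0 X152.838 Y5.379
M3 S194
G1 X171.180 Y119.867 F3992
G1 X34.102 Y180.823 F3992
G1 X152.838 Y5.379 F3992
M5
G0 X17.789 Y122.164
M3 S194
G1 X104.160 Y40.428 F3992
G1 X130.739 Y6.433 F3992
G1 X128.921 Y100.764 F3992
G1 X17.789 Y122.164 F3992
M5
G0 X45.097 Y176.685
M3 S194
G1 X135.657 Y107.453 F3992
G1 X118.182 Y106.913 F3992
G1 X43.259 Y153.339 F3992
G1 X123.782 Y63.602 F3992
M5
G0 X81.329 Y157.282
M3 S194
G1 X125.085 Y157.282 F3992
G1 X125.085 Y112.809 F3992
G1 X81.329 Y112.809 F3992
G1 X81.329 Y157.282 F3992
M5
G0 X23.088 Y157.174
M3 S194
G1 X98.563 Y157.174 F3992
G1 X98.563 Y149.831 F3992
G1 X23.088 Y149.831 F3992
G1 X23.088 Y157.174 F3992
M5
G0 X106.613 Y58.659
M3 S194
G1 X89.699 Y83.789 F3992
G1 X108.372 Y107.641 F3992
G1 X136.827 Y97.252 F3992
G1 X135.740 Y66.979 F3992
G1 X106.613 Y58.659 F3992
M5
G0 X58.380 Y32.669
M3 S194
G1 X87.761 Y160.178 F3992
M5
G0 X0.000 Y0.000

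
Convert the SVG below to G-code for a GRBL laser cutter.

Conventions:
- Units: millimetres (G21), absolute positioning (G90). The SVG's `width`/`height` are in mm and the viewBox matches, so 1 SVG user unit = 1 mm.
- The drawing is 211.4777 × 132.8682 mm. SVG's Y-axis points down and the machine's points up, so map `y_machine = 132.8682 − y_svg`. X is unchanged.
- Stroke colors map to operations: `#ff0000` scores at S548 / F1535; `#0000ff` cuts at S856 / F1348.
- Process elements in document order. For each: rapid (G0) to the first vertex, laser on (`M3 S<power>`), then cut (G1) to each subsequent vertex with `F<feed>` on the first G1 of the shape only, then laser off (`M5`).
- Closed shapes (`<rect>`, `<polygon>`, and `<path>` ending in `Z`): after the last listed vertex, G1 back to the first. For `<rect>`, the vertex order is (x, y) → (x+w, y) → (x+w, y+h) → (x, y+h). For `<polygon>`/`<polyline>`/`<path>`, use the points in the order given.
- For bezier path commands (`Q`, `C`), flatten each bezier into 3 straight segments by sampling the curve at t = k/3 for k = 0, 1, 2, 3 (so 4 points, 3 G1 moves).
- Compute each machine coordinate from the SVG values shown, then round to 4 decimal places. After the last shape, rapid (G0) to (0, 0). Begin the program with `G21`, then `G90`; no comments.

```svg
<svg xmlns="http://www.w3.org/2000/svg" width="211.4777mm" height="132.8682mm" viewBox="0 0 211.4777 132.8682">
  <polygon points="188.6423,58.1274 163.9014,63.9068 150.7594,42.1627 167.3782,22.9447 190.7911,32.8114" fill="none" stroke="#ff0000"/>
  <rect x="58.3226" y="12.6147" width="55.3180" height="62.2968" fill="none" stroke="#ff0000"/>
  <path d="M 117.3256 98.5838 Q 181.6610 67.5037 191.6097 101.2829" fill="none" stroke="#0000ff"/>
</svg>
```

G21
G90
G0 X188.6423 Y74.7408
M3 S548
G1 X163.9014 Y68.9614 F1535
G1 X150.7594 Y90.7055
G1 X167.3782 Y109.9235
G1 X190.7911 Y100.0568
G1 X188.6423 Y74.7408
M5
G0 X58.3226 Y120.2535
M3 S548
G1 X113.6406 Y120.2535 F1535
G1 X113.6406 Y57.9567
G1 X58.3226 Y57.9567
G1 X58.3226 Y120.2535
M5
G0 X117.3256 Y34.2844
M3 S856
G1 X154.1729 Y47.7979 F1348
G1 X178.9343 Y46.8982
G1 X191.6097 Y31.5853
M5
G0 X0.0000 Y0.0000

1 u = 1 mm; y_m = 132.8682 − y.

[1] `<polygon>` regular polygon, #ff0000→score S548 F1535: (188.6423,74.7408) → (163.9014,68.9614) → (150.7594,90.7055) → (167.3782,109.9235) → (190.7911,100.0568) → (188.6423,74.7408) (closed)

[2] `<rect>` rectangle, #ff0000→score S548 F1535: (58.3226,120.2535) → (113.6406,120.2535) → (113.6406,57.9567) → (58.3226,57.9567) → (58.3226,120.2535) (closed)

[3] `<path>` quadratic bezier, #0000ff→cut S856 F1348: (117.3256,34.2844) → (154.1729,47.7979) → (178.9343,46.8982) → (191.6097,31.5853)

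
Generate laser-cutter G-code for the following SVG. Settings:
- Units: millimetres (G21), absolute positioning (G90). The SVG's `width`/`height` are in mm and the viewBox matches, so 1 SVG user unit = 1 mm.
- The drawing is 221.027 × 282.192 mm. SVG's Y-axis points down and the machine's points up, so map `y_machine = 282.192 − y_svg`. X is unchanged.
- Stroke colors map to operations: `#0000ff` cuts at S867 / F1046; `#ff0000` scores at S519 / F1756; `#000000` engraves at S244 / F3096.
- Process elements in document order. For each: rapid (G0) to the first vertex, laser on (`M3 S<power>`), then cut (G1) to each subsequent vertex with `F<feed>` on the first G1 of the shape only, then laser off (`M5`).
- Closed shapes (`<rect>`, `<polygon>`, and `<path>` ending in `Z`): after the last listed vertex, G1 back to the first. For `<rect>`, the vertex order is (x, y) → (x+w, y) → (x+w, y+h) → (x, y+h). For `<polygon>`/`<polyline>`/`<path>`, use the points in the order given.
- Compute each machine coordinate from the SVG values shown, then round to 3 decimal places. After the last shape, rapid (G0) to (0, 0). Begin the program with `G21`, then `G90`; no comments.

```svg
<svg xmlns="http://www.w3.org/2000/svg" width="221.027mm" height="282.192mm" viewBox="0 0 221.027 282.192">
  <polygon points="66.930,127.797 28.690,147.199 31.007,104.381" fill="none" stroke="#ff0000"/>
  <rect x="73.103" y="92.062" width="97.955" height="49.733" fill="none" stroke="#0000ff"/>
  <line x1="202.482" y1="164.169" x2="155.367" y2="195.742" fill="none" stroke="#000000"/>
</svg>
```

G21
G90
G0 X66.930 Y154.395
M3 S519
G1 X28.690 Y134.993 F1756
G1 X31.007 Y177.811
G1 X66.930 Y154.395
M5
G0 X73.103 Y190.130
M3 S867
G1 X171.058 Y190.130 F1046
G1 X171.058 Y140.397
G1 X73.103 Y140.397
G1 X73.103 Y190.130
M5
G0 X202.482 Y118.023
M3 S244
G1 X155.367 Y86.450 F3096
M5
G0 X0.000 Y0.000

Since the viewBox matches the mm dimensions, user units are millimetres directly. The only transform is the Y-flip y_m = 282.192 − y_svg.

Shape 1 is a regular polygon drawn with `<polygon>`. Its stroke #ff0000 means score at S519, F1756. After flipping Y the toolpath is (66.930,154.395) → (28.690,134.993) → (31.007,177.811) → (66.930,154.395), returning to the start.

Shape 2 is a rectangle drawn with `<rect>`. Its stroke #0000ff means cut at S867, F1046. After flipping Y the toolpath is (73.103,190.130) → (171.058,190.130) → (171.058,140.397) → (73.103,140.397) → (73.103,190.130), returning to the start.

Shape 3 is a line segment drawn with `<line>`. Its stroke #000000 means engrave at S244, F3096. After flipping Y the toolpath is (202.482,118.023) → (155.367,86.450).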